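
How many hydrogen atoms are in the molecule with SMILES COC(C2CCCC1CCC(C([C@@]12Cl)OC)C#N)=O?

20

Hydrogens are implicit in SMILES; fill each atom to its normal valence:
  5 × C: 2 H each → 10
  4 × C: 1 H each → 4
  3 × C: no H
  3 × O: no H
  2 × C: 3 H each → 6
  1 × Cl: no H
  1 × N: no H
  Total hydrogens = 20.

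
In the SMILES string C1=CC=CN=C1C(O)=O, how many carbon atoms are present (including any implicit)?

The symbol for carbon appears 6 times in the SMILES.

6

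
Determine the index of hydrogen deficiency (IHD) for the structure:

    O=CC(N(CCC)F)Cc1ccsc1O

4

Molecular formula from the SMILES: C10H14FNO2S.
DoU = (2C + 2 + N − H − X)/2 = (2·10 + 2 + 1 − 14 − 1)/2 = 8/2 = 4.
(Structurally: 1 ring(s) + 3 π bond(s) = 4.)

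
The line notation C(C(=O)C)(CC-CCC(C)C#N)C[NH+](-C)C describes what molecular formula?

C13H25N2O+

Heavy atoms from the SMILES: 13 C, 2 N, 1 O.
Implicit hydrogens by atom environment:
  5 × C: 2 H each → 10
  4 × C: 3 H each → 12
  2 × C: 1 H each → 2
  2 × C: no H
  1 × N (charge +1): 1 H
  1 × N: no H
  1 × O: no H
  Total hydrogens = 25.
Net charge +1.
Molecular formula: C13H25N2O+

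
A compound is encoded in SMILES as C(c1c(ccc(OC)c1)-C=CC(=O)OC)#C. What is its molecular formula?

Heavy atoms from the SMILES: 13 C, 3 O.
Implicit hydrogens by atom environment:
  3 × C (aromatic): 1 H each → 3
  3 × C: 1 H each → 3
  3 × C (aromatic): no H
  3 × O: no H
  2 × C: 3 H each → 6
  2 × C: no H
  Total hydrogens = 12.
Molecular formula: C13H12O3

C13H12O3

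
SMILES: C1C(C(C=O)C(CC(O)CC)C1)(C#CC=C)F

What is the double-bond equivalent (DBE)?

5

Molecular formula from the SMILES: C14H19FO2.
DoU = (2C + 2 + N − H − X)/2 = (2·14 + 2 + 0 − 19 − 1)/2 = 10/2 = 5.
(Structurally: 1 ring(s) + 4 π bond(s) = 5.)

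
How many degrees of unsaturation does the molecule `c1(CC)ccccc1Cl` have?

4

Molecular formula from the SMILES: C8H9Cl.
DoU = (2C + 2 + N − H − X)/2 = (2·8 + 2 + 0 − 9 − 1)/2 = 8/2 = 4.
(Structurally: 1 ring(s) + 3 π bond(s) = 4.)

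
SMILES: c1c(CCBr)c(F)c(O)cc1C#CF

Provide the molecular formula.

Heavy atoms from the SMILES: 1 Br, 10 C, 2 F, 1 O.
Implicit hydrogens by atom environment:
  4 × C (aromatic): no H
  2 × C: 2 H each → 4
  2 × C (aromatic): 1 H each → 2
  2 × C: no H
  2 × F: no H
  1 × Br: no H
  1 × O: 1 H
  Total hydrogens = 7.
Molecular formula: C10H7BrF2O

C10H7BrF2O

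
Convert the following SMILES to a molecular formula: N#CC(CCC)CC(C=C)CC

C11H19N

Heavy atoms from the SMILES: 11 C, 1 N.
Implicit hydrogens by atom environment:
  5 × C: 2 H each → 10
  3 × C: 1 H each → 3
  2 × C: 3 H each → 6
  1 × C: no H
  1 × N: no H
  Total hydrogens = 19.
Molecular formula: C11H19N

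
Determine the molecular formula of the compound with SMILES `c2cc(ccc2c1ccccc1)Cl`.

Heavy atoms from the SMILES: 12 C, 1 Cl.
Implicit hydrogens by atom environment:
  9 × C (aromatic): 1 H each → 9
  3 × C (aromatic): no H
  1 × Cl: no H
  Total hydrogens = 9.
Molecular formula: C12H9Cl

C12H9Cl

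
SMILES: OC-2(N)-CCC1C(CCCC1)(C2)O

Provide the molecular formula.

C10H19NO2

Heavy atoms from the SMILES: 10 C, 1 N, 2 O.
Implicit hydrogens by atom environment:
  7 × C: 2 H each → 14
  2 × C: no H
  2 × O: 1 H each → 2
  1 × C: 1 H
  1 × N: 2 H
  Total hydrogens = 19.
Molecular formula: C10H19NO2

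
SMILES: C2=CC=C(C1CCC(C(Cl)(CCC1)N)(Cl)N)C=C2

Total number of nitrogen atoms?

2

The symbol for nitrogen appears 2 times in the SMILES.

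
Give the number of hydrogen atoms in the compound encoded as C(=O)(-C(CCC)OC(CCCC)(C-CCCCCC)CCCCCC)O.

46

Hydrogens are implicit in SMILES; fill each atom to its normal valence:
  16 × C: 2 H each → 32
  4 × C: 3 H each → 12
  2 × C: no H
  2 × O: no H
  1 × C: 1 H
  1 × O: 1 H
  Total hydrogens = 46.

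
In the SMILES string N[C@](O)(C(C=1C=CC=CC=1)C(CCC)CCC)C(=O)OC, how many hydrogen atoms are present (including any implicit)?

Hydrogens are implicit in SMILES; fill each atom to its normal valence:
  5 × C (aromatic): 1 H each → 5
  4 × C: 2 H each → 8
  3 × C: 3 H each → 9
  2 × C: 1 H each → 2
  2 × C: no H
  2 × O: no H
  1 × C (aromatic): no H
  1 × N: 2 H
  1 × O: 1 H
  Total hydrogens = 27.

27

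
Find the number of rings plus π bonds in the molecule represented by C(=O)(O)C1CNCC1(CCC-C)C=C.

Molecular formula from the SMILES: C11H19NO2.
DoU = (2C + 2 + N − H − X)/2 = (2·11 + 2 + 1 − 19 − 0)/2 = 6/2 = 3.
(Structurally: 1 ring(s) + 2 π bond(s) = 3.)

3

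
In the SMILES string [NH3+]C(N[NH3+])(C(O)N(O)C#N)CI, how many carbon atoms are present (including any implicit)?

The symbol for carbon appears 4 times in the SMILES.

4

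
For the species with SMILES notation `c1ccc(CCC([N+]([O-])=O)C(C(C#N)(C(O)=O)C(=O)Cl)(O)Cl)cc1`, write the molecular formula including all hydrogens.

C14H12Cl2N2O6

Heavy atoms from the SMILES: 14 C, 2 Cl, 2 N, 6 O.
Implicit hydrogens by atom environment:
  5 × C (aromatic): 1 H each → 5
  5 × C: no H
  3 × O: no H
  2 × C: 2 H each → 4
  2 × Cl: no H
  2 × O: 1 H each → 2
  1 × C: 1 H
  1 × C (aromatic): no H
  1 × N (charge +1): no H
  1 × N: no H
  1 × O (charge -1): no H
  Total hydrogens = 12.
Molecular formula: C14H12Cl2N2O6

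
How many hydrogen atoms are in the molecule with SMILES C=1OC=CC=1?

Hydrogens are implicit in SMILES; fill each atom to its normal valence:
  4 × C (aromatic): 1 H each → 4
  1 × O (aromatic): no H
  Total hydrogens = 4.

4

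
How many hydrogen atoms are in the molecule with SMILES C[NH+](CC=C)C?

Hydrogens are implicit in SMILES; fill each atom to its normal valence:
  2 × C: 3 H each → 6
  2 × C: 2 H each → 4
  1 × C: 1 H
  1 × N (charge +1): 1 H
  Total hydrogens = 12.

12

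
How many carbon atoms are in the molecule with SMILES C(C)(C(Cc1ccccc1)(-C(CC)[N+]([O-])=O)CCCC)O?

17

The symbol for carbon appears 17 times in the SMILES. Lowercase c denotes aromatic carbon and counts toward C.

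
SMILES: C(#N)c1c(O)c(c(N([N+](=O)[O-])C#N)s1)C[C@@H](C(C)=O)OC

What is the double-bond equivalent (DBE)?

Molecular formula from the SMILES: C11H10N4O5S.
DoU = (2C + 2 + N − H − X)/2 = (2·11 + 2 + 4 − 10 − 0)/2 = 18/2 = 9.
(Structurally: 1 ring(s) + 8 π bond(s) = 9.)

9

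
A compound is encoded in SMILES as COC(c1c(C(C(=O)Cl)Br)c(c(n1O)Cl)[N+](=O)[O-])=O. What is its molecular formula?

Heavy atoms from the SMILES: 1 Br, 8 C, 2 Cl, 2 N, 6 O.
Implicit hydrogens by atom environment:
  4 × C (aromatic): no H
  4 × O: no H
  2 × C: no H
  2 × Cl: no H
  1 × Br: no H
  1 × C: 3 H
  1 × C: 1 H
  1 × N (aromatic): no H
  1 × N (charge +1): no H
  1 × O: 1 H
  1 × O (charge -1): no H
  Total hydrogens = 5.
Molecular formula: C8H5BrCl2N2O6

C8H5BrCl2N2O6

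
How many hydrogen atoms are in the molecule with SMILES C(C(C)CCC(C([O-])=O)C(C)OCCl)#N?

Hydrogens are implicit in SMILES; fill each atom to its normal valence:
  3 × C: 2 H each → 6
  3 × C: 1 H each → 3
  2 × C: 3 H each → 6
  2 × C: no H
  2 × O: no H
  1 × Cl: no H
  1 × N: no H
  1 × O (charge -1): no H
  Total hydrogens = 15.

15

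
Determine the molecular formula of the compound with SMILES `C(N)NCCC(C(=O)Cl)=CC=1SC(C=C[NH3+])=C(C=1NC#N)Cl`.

C13H16Cl2N5OS+

Heavy atoms from the SMILES: 13 C, 2 Cl, 5 N, 1 O, 1 S.
Implicit hydrogens by atom environment:
  4 × C (aromatic): no H
  3 × C: 2 H each → 6
  3 × C: 1 H each → 3
  3 × C: no H
  2 × Cl: no H
  2 × N: 1 H each → 2
  1 × N (charge +1): 3 H
  1 × N: 2 H
  1 × N: no H
  1 × O: no H
  1 × S (aromatic): no H
  Total hydrogens = 16.
Net charge +1.
Molecular formula: C13H16Cl2N5OS+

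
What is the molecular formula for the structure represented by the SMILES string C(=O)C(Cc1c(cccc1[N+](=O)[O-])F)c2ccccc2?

C15H12FNO3

Heavy atoms from the SMILES: 15 C, 1 F, 1 N, 3 O.
Implicit hydrogens by atom environment:
  8 × C (aromatic): 1 H each → 8
  4 × C (aromatic): no H
  2 × C: 1 H each → 2
  2 × O: no H
  1 × C: 2 H
  1 × F: no H
  1 × N (charge +1): no H
  1 × O (charge -1): no H
  Total hydrogens = 12.
Molecular formula: C15H12FNO3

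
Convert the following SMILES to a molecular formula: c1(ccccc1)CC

Heavy atoms from the SMILES: 8 C.
Implicit hydrogens by atom environment:
  5 × C (aromatic): 1 H each → 5
  1 × C: 3 H
  1 × C: 2 H
  1 × C (aromatic): no H
  Total hydrogens = 10.
Molecular formula: C8H10

C8H10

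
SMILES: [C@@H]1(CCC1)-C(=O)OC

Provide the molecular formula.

C6H10O2

Heavy atoms from the SMILES: 6 C, 2 O.
Implicit hydrogens by atom environment:
  3 × C: 2 H each → 6
  2 × O: no H
  1 × C: 3 H
  1 × C: 1 H
  1 × C: no H
  Total hydrogens = 10.
Molecular formula: C6H10O2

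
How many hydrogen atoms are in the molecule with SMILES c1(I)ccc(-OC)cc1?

7

Hydrogens are implicit in SMILES; fill each atom to its normal valence:
  4 × C (aromatic): 1 H each → 4
  2 × C (aromatic): no H
  1 × C: 3 H
  1 × I: no H
  1 × O: no H
  Total hydrogens = 7.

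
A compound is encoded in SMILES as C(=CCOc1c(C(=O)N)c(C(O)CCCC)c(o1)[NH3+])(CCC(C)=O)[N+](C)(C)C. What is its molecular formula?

[C20H35N3O5]2+

Heavy atoms from the SMILES: 20 C, 3 N, 5 O.
Implicit hydrogens by atom environment:
  6 × C: 2 H each → 12
  5 × C: 3 H each → 15
  4 × C (aromatic): no H
  3 × C: no H
  3 × O: no H
  2 × C: 1 H each → 2
  1 × N (charge +1): 3 H
  1 × N: 2 H
  1 × N (charge +1): no H
  1 × O: 1 H
  1 × O (aromatic): no H
  Total hydrogens = 35.
Net charge +2.
Molecular formula: [C20H35N3O5]2+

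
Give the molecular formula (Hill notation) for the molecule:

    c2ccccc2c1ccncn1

Heavy atoms from the SMILES: 10 C, 2 N.
Implicit hydrogens by atom environment:
  8 × C (aromatic): 1 H each → 8
  2 × C (aromatic): no H
  2 × N (aromatic): no H
  Total hydrogens = 8.
Molecular formula: C10H8N2

C10H8N2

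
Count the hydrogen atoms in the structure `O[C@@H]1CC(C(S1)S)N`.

Hydrogens are implicit in SMILES; fill each atom to its normal valence:
  3 × C: 1 H each → 3
  1 × C: 2 H
  1 × N: 2 H
  1 × O: 1 H
  1 × S: 1 H
  1 × S: no H
  Total hydrogens = 9.

9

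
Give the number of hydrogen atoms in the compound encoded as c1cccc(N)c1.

7

Hydrogens are implicit in SMILES; fill each atom to its normal valence:
  5 × C (aromatic): 1 H each → 5
  1 × C (aromatic): no H
  1 × N: 2 H
  Total hydrogens = 7.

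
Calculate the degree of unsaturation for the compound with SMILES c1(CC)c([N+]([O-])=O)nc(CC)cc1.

5

Molecular formula from the SMILES: C9H12N2O2.
DoU = (2C + 2 + N − H − X)/2 = (2·9 + 2 + 2 − 12 − 0)/2 = 10/2 = 5.
(Structurally: 1 ring(s) + 4 π bond(s) = 5.)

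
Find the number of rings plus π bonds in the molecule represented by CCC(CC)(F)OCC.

Molecular formula from the SMILES: C7H15FO.
DoU = (2C + 2 + N − H − X)/2 = (2·7 + 2 + 0 − 15 − 1)/2 = 0/2 = 0.
(Structurally: 0 ring(s) + 0 π bond(s) = 0.)

0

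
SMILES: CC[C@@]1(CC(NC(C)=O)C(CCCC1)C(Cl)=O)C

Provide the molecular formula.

C14H24ClNO2

Heavy atoms from the SMILES: 14 C, 1 Cl, 1 N, 2 O.
Implicit hydrogens by atom environment:
  6 × C: 2 H each → 12
  3 × C: 3 H each → 9
  3 × C: no H
  2 × C: 1 H each → 2
  2 × O: no H
  1 × Cl: no H
  1 × N: 1 H
  Total hydrogens = 24.
Molecular formula: C14H24ClNO2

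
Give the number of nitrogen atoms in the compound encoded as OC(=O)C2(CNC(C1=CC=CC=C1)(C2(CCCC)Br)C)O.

The symbol for nitrogen appears 1 time in the SMILES.

1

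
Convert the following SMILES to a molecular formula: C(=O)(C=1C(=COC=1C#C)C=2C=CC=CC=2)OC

C14H10O3

Heavy atoms from the SMILES: 14 C, 3 O.
Implicit hydrogens by atom environment:
  6 × C (aromatic): 1 H each → 6
  4 × C (aromatic): no H
  2 × C: no H
  2 × O: no H
  1 × C: 3 H
  1 × C: 1 H
  1 × O (aromatic): no H
  Total hydrogens = 10.
Molecular formula: C14H10O3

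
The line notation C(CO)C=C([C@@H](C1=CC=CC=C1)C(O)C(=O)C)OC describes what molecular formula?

C15H20O4

Heavy atoms from the SMILES: 15 C, 4 O.
Implicit hydrogens by atom environment:
  5 × C (aromatic): 1 H each → 5
  3 × C: 1 H each → 3
  2 × C: 3 H each → 6
  2 × C: 2 H each → 4
  2 × C: no H
  2 × O: 1 H each → 2
  2 × O: no H
  1 × C (aromatic): no H
  Total hydrogens = 20.
Molecular formula: C15H20O4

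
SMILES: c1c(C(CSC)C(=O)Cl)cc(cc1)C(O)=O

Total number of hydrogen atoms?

11

Hydrogens are implicit in SMILES; fill each atom to its normal valence:
  4 × C (aromatic): 1 H each → 4
  2 × C: no H
  2 × C (aromatic): no H
  2 × O: no H
  1 × C: 3 H
  1 × C: 2 H
  1 × C: 1 H
  1 × Cl: no H
  1 × O: 1 H
  1 × S: no H
  Total hydrogens = 11.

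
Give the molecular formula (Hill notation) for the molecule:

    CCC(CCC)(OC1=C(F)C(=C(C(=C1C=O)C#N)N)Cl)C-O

Heavy atoms from the SMILES: 15 C, 1 Cl, 1 F, 2 N, 3 O.
Implicit hydrogens by atom environment:
  6 × C (aromatic): no H
  4 × C: 2 H each → 8
  2 × C: 3 H each → 6
  2 × C: no H
  2 × O: no H
  1 × C: 1 H
  1 × Cl: no H
  1 × F: no H
  1 × N: 2 H
  1 × N: no H
  1 × O: 1 H
  Total hydrogens = 18.
Molecular formula: C15H18ClFN2O3

C15H18ClFN2O3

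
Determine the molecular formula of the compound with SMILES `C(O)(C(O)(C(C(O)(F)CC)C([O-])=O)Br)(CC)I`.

C9H14BrFIO5-

Heavy atoms from the SMILES: 1 Br, 9 C, 1 F, 1 I, 5 O.
Implicit hydrogens by atom environment:
  4 × C: no H
  3 × O: 1 H each → 3
  2 × C: 3 H each → 6
  2 × C: 2 H each → 4
  1 × Br: no H
  1 × C: 1 H
  1 × F: no H
  1 × I: no H
  1 × O: no H
  1 × O (charge -1): no H
  Total hydrogens = 14.
Net charge -1.
Molecular formula: C9H14BrFIO5-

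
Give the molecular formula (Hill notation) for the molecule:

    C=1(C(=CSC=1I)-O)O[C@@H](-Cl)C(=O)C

Heavy atoms from the SMILES: 7 C, 1 Cl, 1 I, 3 O, 1 S.
Implicit hydrogens by atom environment:
  3 × C (aromatic): no H
  2 × O: no H
  1 × C: 3 H
  1 × C (aromatic): 1 H
  1 × C: 1 H
  1 × C: no H
  1 × Cl: no H
  1 × I: no H
  1 × O: 1 H
  1 × S (aromatic): no H
  Total hydrogens = 6.
Molecular formula: C7H6ClIO3S

C7H6ClIO3S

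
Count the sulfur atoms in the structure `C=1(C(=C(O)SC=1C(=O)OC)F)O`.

1

The symbol for sulfur appears 1 time in the SMILES.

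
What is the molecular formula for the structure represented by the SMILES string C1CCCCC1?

C6H12

Heavy atoms from the SMILES: 6 C.
Implicit hydrogens by atom environment:
  6 × C: 2 H each → 12
  Total hydrogens = 12.
Molecular formula: C6H12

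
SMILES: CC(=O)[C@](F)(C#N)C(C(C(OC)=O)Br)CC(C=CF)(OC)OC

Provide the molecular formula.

Heavy atoms from the SMILES: 1 Br, 14 C, 2 F, 1 N, 5 O.
Implicit hydrogens by atom environment:
  5 × C: no H
  5 × O: no H
  4 × C: 3 H each → 12
  4 × C: 1 H each → 4
  2 × F: no H
  1 × Br: no H
  1 × C: 2 H
  1 × N: no H
  Total hydrogens = 18.
Molecular formula: C14H18BrF2NO5

C14H18BrF2NO5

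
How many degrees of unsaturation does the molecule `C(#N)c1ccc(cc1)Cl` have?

Molecular formula from the SMILES: C7H4ClN.
DoU = (2C + 2 + N − H − X)/2 = (2·7 + 2 + 1 − 4 − 1)/2 = 12/2 = 6.
(Structurally: 1 ring(s) + 5 π bond(s) = 6.)

6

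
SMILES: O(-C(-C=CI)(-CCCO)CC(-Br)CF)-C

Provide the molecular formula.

C10H17BrFIO2

Heavy atoms from the SMILES: 1 Br, 10 C, 1 F, 1 I, 2 O.
Implicit hydrogens by atom environment:
  5 × C: 2 H each → 10
  3 × C: 1 H each → 3
  1 × Br: no H
  1 × C: 3 H
  1 × C: no H
  1 × F: no H
  1 × I: no H
  1 × O: 1 H
  1 × O: no H
  Total hydrogens = 17.
Molecular formula: C10H17BrFIO2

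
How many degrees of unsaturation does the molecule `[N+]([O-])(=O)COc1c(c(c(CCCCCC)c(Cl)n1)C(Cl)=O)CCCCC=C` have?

7

Molecular formula from the SMILES: C19H26Cl2N2O4.
DoU = (2C + 2 + N − H − X)/2 = (2·19 + 2 + 2 − 26 − 2)/2 = 14/2 = 7.
(Structurally: 1 ring(s) + 6 π bond(s) = 7.)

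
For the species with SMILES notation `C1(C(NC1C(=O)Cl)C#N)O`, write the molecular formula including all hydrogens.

C5H5ClN2O2

Heavy atoms from the SMILES: 5 C, 1 Cl, 2 N, 2 O.
Implicit hydrogens by atom environment:
  3 × C: 1 H each → 3
  2 × C: no H
  1 × Cl: no H
  1 × N: 1 H
  1 × N: no H
  1 × O: 1 H
  1 × O: no H
  Total hydrogens = 5.
Molecular formula: C5H5ClN2O2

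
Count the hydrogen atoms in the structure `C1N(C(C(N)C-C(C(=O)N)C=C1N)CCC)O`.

Hydrogens are implicit in SMILES; fill each atom to its normal valence:
  4 × C: 2 H each → 8
  4 × C: 1 H each → 4
  3 × N: 2 H each → 6
  2 × C: no H
  1 × C: 3 H
  1 × N: no H
  1 × O: 1 H
  1 × O: no H
  Total hydrogens = 22.

22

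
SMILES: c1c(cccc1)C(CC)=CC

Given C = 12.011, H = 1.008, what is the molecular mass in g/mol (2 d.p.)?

146.23

Molecular formula: C11H14.
M = 11×12.011 + 14×1.008 = 146.23 g/mol.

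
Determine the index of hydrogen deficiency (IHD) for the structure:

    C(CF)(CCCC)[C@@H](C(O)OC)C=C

Molecular formula from the SMILES: C11H21FO2.
DoU = (2C + 2 + N − H − X)/2 = (2·11 + 2 + 0 − 21 − 1)/2 = 2/2 = 1.
(Structurally: 0 ring(s) + 1 π bond(s) = 1.)

1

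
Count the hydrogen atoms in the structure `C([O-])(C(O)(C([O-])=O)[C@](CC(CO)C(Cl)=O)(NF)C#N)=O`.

Hydrogens are implicit in SMILES; fill each atom to its normal valence:
  6 × C: no H
  3 × O: no H
  2 × C: 2 H each → 4
  2 × O: 1 H each → 2
  2 × O (charge -1): no H
  1 × C: 1 H
  1 × Cl: no H
  1 × F: no H
  1 × N: 1 H
  1 × N: no H
  Total hydrogens = 8.

8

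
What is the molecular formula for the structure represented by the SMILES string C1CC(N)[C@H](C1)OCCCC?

Heavy atoms from the SMILES: 9 C, 1 N, 1 O.
Implicit hydrogens by atom environment:
  6 × C: 2 H each → 12
  2 × C: 1 H each → 2
  1 × C: 3 H
  1 × N: 2 H
  1 × O: no H
  Total hydrogens = 19.
Molecular formula: C9H19NO

C9H19NO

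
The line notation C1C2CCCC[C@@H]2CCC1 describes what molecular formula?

Heavy atoms from the SMILES: 10 C.
Implicit hydrogens by atom environment:
  8 × C: 2 H each → 16
  2 × C: 1 H each → 2
  Total hydrogens = 18.
Molecular formula: C10H18

C10H18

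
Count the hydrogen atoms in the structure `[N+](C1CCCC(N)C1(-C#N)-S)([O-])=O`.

11

Hydrogens are implicit in SMILES; fill each atom to its normal valence:
  3 × C: 2 H each → 6
  2 × C: 1 H each → 2
  2 × C: no H
  1 × N: 2 H
  1 × N (charge +1): no H
  1 × N: no H
  1 × O: no H
  1 × O (charge -1): no H
  1 × S: 1 H
  Total hydrogens = 11.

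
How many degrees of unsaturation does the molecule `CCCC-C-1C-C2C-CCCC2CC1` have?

2

Molecular formula from the SMILES: C14H26.
DoU = (2C + 2 + N − H − X)/2 = (2·14 + 2 + 0 − 26 − 0)/2 = 4/2 = 2.
(Structurally: 2 ring(s) + 0 π bond(s) = 2.)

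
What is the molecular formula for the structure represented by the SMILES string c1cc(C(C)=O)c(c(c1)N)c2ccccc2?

Heavy atoms from the SMILES: 14 C, 1 N, 1 O.
Implicit hydrogens by atom environment:
  8 × C (aromatic): 1 H each → 8
  4 × C (aromatic): no H
  1 × C: 3 H
  1 × C: no H
  1 × N: 2 H
  1 × O: no H
  Total hydrogens = 13.
Molecular formula: C14H13NO

C14H13NO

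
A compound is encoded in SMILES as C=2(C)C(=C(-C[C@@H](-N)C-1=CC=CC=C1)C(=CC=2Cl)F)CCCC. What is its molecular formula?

Heavy atoms from the SMILES: 19 C, 1 Cl, 1 F, 1 N.
Implicit hydrogens by atom environment:
  6 × C (aromatic): 1 H each → 6
  6 × C (aromatic): no H
  4 × C: 2 H each → 8
  2 × C: 3 H each → 6
  1 × C: 1 H
  1 × Cl: no H
  1 × F: no H
  1 × N: 2 H
  Total hydrogens = 23.
Molecular formula: C19H23ClFN

C19H23ClFN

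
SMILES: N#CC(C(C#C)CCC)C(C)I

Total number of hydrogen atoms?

14

Hydrogens are implicit in SMILES; fill each atom to its normal valence:
  4 × C: 1 H each → 4
  2 × C: 3 H each → 6
  2 × C: 2 H each → 4
  2 × C: no H
  1 × I: no H
  1 × N: no H
  Total hydrogens = 14.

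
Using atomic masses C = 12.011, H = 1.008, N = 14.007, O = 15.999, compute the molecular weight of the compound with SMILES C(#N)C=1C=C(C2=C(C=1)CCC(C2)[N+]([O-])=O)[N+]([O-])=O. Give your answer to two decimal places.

247.21

Molecular formula: C11H9N3O4.
M = 11×12.011 + 9×1.008 + 3×14.007 + 4×15.999 = 247.21 g/mol.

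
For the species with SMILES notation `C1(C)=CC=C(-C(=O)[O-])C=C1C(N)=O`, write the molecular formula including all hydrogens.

Heavy atoms from the SMILES: 9 C, 1 N, 3 O.
Implicit hydrogens by atom environment:
  3 × C (aromatic): 1 H each → 3
  3 × C (aromatic): no H
  2 × C: no H
  2 × O: no H
  1 × C: 3 H
  1 × N: 2 H
  1 × O (charge -1): no H
  Total hydrogens = 8.
Net charge -1.
Molecular formula: C9H8NO3-

C9H8NO3-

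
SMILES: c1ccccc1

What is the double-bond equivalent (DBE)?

Molecular formula from the SMILES: C6H6.
DoU = (2C + 2 + N − H − X)/2 = (2·6 + 2 + 0 − 6 − 0)/2 = 8/2 = 4.
(Structurally: 1 ring(s) + 3 π bond(s) = 4.)

4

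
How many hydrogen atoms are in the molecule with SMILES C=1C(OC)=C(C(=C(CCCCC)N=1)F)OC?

Hydrogens are implicit in SMILES; fill each atom to its normal valence:
  4 × C: 2 H each → 8
  4 × C (aromatic): no H
  3 × C: 3 H each → 9
  2 × O: no H
  1 × C (aromatic): 1 H
  1 × F: no H
  1 × N (aromatic): no H
  Total hydrogens = 18.

18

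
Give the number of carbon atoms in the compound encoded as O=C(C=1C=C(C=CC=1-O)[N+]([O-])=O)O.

7

The symbol for carbon appears 7 times in the SMILES.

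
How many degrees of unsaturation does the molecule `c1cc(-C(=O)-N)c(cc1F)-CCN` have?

Molecular formula from the SMILES: C9H11FN2O.
DoU = (2C + 2 + N − H − X)/2 = (2·9 + 2 + 2 − 11 − 1)/2 = 10/2 = 5.
(Structurally: 1 ring(s) + 4 π bond(s) = 5.)

5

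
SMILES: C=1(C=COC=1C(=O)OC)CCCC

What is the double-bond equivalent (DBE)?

Molecular formula from the SMILES: C10H14O3.
DoU = (2C + 2 + N − H − X)/2 = (2·10 + 2 + 0 − 14 − 0)/2 = 8/2 = 4.
(Structurally: 1 ring(s) + 3 π bond(s) = 4.)

4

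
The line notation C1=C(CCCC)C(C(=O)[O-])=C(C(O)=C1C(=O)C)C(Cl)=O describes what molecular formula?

Heavy atoms from the SMILES: 14 C, 1 Cl, 5 O.
Implicit hydrogens by atom environment:
  5 × C (aromatic): no H
  3 × C: 2 H each → 6
  3 × C: no H
  3 × O: no H
  2 × C: 3 H each → 6
  1 × C (aromatic): 1 H
  1 × Cl: no H
  1 × O: 1 H
  1 × O (charge -1): no H
  Total hydrogens = 14.
Net charge -1.
Molecular formula: C14H14ClO5-

C14H14ClO5-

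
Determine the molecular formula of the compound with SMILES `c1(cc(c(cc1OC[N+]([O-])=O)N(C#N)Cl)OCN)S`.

Heavy atoms from the SMILES: 9 C, 1 Cl, 4 N, 4 O, 1 S.
Implicit hydrogens by atom environment:
  4 × C (aromatic): no H
  3 × O: no H
  2 × C: 2 H each → 4
  2 × C (aromatic): 1 H each → 2
  2 × N: no H
  1 × C: no H
  1 × Cl: no H
  1 × N: 2 H
  1 × N (charge +1): no H
  1 × O (charge -1): no H
  1 × S: 1 H
  Total hydrogens = 9.
Molecular formula: C9H9ClN4O4S

C9H9ClN4O4S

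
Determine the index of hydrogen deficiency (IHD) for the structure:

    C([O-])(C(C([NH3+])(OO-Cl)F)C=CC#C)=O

Molecular formula from the SMILES: C7H7ClFNO4.
DoU = (2C + 2 + N − H − X)/2 = (2·7 + 2 + 1 − 7 − 2)/2 = 8/2 = 4.
(Structurally: 0 ring(s) + 4 π bond(s) = 4.)

4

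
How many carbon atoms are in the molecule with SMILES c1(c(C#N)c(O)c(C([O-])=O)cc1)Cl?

8

The symbol for carbon appears 8 times in the SMILES. Lowercase c denotes aromatic carbon and counts toward C.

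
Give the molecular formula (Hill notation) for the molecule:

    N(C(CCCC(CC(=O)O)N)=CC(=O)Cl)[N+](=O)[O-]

Heavy atoms from the SMILES: 9 C, 1 Cl, 3 N, 5 O.
Implicit hydrogens by atom environment:
  4 × C: 2 H each → 8
  3 × C: no H
  3 × O: no H
  2 × C: 1 H each → 2
  1 × Cl: no H
  1 × N: 2 H
  1 × N: 1 H
  1 × N (charge +1): no H
  1 × O: 1 H
  1 × O (charge -1): no H
  Total hydrogens = 14.
Molecular formula: C9H14ClN3O5

C9H14ClN3O5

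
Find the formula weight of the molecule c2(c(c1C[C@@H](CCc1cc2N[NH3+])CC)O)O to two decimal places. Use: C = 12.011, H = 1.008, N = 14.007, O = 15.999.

Molecular formula: C12H19N2O2+.
M = 12×12.011 + 19×1.008 + 2×14.007 + 2×15.999 = 223.30 g/mol.

223.30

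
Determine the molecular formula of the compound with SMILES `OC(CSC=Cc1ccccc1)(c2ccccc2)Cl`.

Heavy atoms from the SMILES: 16 C, 1 Cl, 1 O, 1 S.
Implicit hydrogens by atom environment:
  10 × C (aromatic): 1 H each → 10
  2 × C: 1 H each → 2
  2 × C (aromatic): no H
  1 × C: 2 H
  1 × C: no H
  1 × Cl: no H
  1 × O: 1 H
  1 × S: no H
  Total hydrogens = 15.
Molecular formula: C16H15ClOS

C16H15ClOS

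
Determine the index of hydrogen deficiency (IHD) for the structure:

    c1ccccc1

4

Molecular formula from the SMILES: C6H6.
DoU = (2C + 2 + N − H − X)/2 = (2·6 + 2 + 0 − 6 − 0)/2 = 8/2 = 4.
(Structurally: 1 ring(s) + 3 π bond(s) = 4.)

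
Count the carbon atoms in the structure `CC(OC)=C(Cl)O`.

The symbol for carbon appears 4 times in the SMILES. (Cl is a single chlorine, not C + l.)

4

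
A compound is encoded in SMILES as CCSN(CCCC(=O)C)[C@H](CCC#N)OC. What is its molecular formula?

Heavy atoms from the SMILES: 12 C, 2 N, 2 O, 1 S.
Implicit hydrogens by atom environment:
  6 × C: 2 H each → 12
  3 × C: 3 H each → 9
  2 × C: no H
  2 × N: no H
  2 × O: no H
  1 × C: 1 H
  1 × S: no H
  Total hydrogens = 22.
Molecular formula: C12H22N2O2S

C12H22N2O2S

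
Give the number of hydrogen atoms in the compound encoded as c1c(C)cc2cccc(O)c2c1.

Hydrogens are implicit in SMILES; fill each atom to its normal valence:
  6 × C (aromatic): 1 H each → 6
  4 × C (aromatic): no H
  1 × C: 3 H
  1 × O: 1 H
  Total hydrogens = 10.

10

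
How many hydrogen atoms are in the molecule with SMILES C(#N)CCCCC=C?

11

Hydrogens are implicit in SMILES; fill each atom to its normal valence:
  5 × C: 2 H each → 10
  1 × C: 1 H
  1 × C: no H
  1 × N: no H
  Total hydrogens = 11.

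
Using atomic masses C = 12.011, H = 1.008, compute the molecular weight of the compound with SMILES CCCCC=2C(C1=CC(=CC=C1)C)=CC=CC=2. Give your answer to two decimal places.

224.35

Molecular formula: C17H20.
M = 17×12.011 + 20×1.008 = 224.35 g/mol.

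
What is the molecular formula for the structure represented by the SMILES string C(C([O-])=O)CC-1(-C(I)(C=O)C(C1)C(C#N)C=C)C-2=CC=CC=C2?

C18H17INO3-

Heavy atoms from the SMILES: 18 C, 1 I, 1 N, 3 O.
Implicit hydrogens by atom environment:
  5 × C (aromatic): 1 H each → 5
  4 × C: 2 H each → 8
  4 × C: 1 H each → 4
  4 × C: no H
  2 × O: no H
  1 × C (aromatic): no H
  1 × I: no H
  1 × N: no H
  1 × O (charge -1): no H
  Total hydrogens = 17.
Net charge -1.
Molecular formula: C18H17INO3-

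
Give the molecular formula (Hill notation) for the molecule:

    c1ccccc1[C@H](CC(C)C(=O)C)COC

C14H20O2

Heavy atoms from the SMILES: 14 C, 2 O.
Implicit hydrogens by atom environment:
  5 × C (aromatic): 1 H each → 5
  3 × C: 3 H each → 9
  2 × C: 2 H each → 4
  2 × C: 1 H each → 2
  2 × O: no H
  1 × C: no H
  1 × C (aromatic): no H
  Total hydrogens = 20.
Molecular formula: C14H20O2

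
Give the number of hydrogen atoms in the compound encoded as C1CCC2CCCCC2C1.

Hydrogens are implicit in SMILES; fill each atom to its normal valence:
  8 × C: 2 H each → 16
  2 × C: 1 H each → 2
  Total hydrogens = 18.

18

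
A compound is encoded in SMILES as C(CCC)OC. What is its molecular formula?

C5H12O

Heavy atoms from the SMILES: 5 C, 1 O.
Implicit hydrogens by atom environment:
  3 × C: 2 H each → 6
  2 × C: 3 H each → 6
  1 × O: no H
  Total hydrogens = 12.
Molecular formula: C5H12O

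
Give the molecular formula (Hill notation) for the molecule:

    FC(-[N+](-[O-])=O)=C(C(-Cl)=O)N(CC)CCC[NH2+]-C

C9H16ClFN3O3+

Heavy atoms from the SMILES: 9 C, 1 Cl, 1 F, 3 N, 3 O.
Implicit hydrogens by atom environment:
  4 × C: 2 H each → 8
  3 × C: no H
  2 × C: 3 H each → 6
  2 × O: no H
  1 × Cl: no H
  1 × F: no H
  1 × N (charge +1): 2 H
  1 × N: no H
  1 × N (charge +1): no H
  1 × O (charge -1): no H
  Total hydrogens = 16.
Net charge +1.
Molecular formula: C9H16ClFN3O3+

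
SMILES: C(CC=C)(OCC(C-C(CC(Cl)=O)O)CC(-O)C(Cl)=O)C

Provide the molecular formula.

C14H22Cl2O5

Heavy atoms from the SMILES: 14 C, 2 Cl, 5 O.
Implicit hydrogens by atom environment:
  6 × C: 2 H each → 12
  5 × C: 1 H each → 5
  3 × O: no H
  2 × C: no H
  2 × Cl: no H
  2 × O: 1 H each → 2
  1 × C: 3 H
  Total hydrogens = 22.
Molecular formula: C14H22Cl2O5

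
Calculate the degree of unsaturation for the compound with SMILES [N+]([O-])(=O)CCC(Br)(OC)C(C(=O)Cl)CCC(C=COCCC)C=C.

4

Molecular formula from the SMILES: C16H25BrClNO5.
DoU = (2C + 2 + N − H − X)/2 = (2·16 + 2 + 1 − 25 − 2)/2 = 8/2 = 4.
(Structurally: 0 ring(s) + 4 π bond(s) = 4.)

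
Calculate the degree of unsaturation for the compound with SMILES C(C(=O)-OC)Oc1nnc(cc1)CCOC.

Molecular formula from the SMILES: C10H14N2O4.
DoU = (2C + 2 + N − H − X)/2 = (2·10 + 2 + 2 − 14 − 0)/2 = 10/2 = 5.
(Structurally: 1 ring(s) + 4 π bond(s) = 5.)

5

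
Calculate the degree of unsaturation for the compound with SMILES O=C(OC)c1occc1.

Molecular formula from the SMILES: C6H6O3.
DoU = (2C + 2 + N − H − X)/2 = (2·6 + 2 + 0 − 6 − 0)/2 = 8/2 = 4.
(Structurally: 1 ring(s) + 3 π bond(s) = 4.)

4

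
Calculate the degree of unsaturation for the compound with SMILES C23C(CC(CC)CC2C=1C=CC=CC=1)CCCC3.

6

Molecular formula from the SMILES: C18H26.
DoU = (2C + 2 + N − H − X)/2 = (2·18 + 2 + 0 − 26 − 0)/2 = 12/2 = 6.
(Structurally: 3 ring(s) + 3 π bond(s) = 6.)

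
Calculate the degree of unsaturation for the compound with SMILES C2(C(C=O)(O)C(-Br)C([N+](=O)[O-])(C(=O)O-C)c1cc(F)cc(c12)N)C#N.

10

Molecular formula from the SMILES: C14H11BrFN3O6.
DoU = (2C + 2 + N − H − X)/2 = (2·14 + 2 + 3 − 11 − 2)/2 = 20/2 = 10.
(Structurally: 2 ring(s) + 8 π bond(s) = 10.)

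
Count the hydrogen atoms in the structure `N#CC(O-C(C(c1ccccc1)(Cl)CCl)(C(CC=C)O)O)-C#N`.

Hydrogens are implicit in SMILES; fill each atom to its normal valence:
  5 × C (aromatic): 1 H each → 5
  4 × C: no H
  3 × C: 2 H each → 6
  3 × C: 1 H each → 3
  2 × Cl: no H
  2 × N: no H
  2 × O: 1 H each → 2
  1 × C (aromatic): no H
  1 × O: no H
  Total hydrogens = 16.

16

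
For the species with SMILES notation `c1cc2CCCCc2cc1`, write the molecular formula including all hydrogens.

C10H12

Heavy atoms from the SMILES: 10 C.
Implicit hydrogens by atom environment:
  4 × C: 2 H each → 8
  4 × C (aromatic): 1 H each → 4
  2 × C (aromatic): no H
  Total hydrogens = 12.
Molecular formula: C10H12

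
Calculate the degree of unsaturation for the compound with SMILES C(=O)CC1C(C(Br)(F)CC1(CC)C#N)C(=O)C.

5

Molecular formula from the SMILES: C12H15BrFNO2.
DoU = (2C + 2 + N − H − X)/2 = (2·12 + 2 + 1 − 15 − 2)/2 = 10/2 = 5.
(Structurally: 1 ring(s) + 4 π bond(s) = 5.)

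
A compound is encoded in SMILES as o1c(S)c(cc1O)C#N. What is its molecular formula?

Heavy atoms from the SMILES: 5 C, 1 N, 2 O, 1 S.
Implicit hydrogens by atom environment:
  3 × C (aromatic): no H
  1 × C (aromatic): 1 H
  1 × C: no H
  1 × N: no H
  1 × O: 1 H
  1 × O (aromatic): no H
  1 × S: 1 H
  Total hydrogens = 3.
Molecular formula: C5H3NO2S

C5H3NO2S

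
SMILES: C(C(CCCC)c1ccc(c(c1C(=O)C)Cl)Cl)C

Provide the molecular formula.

Heavy atoms from the SMILES: 15 C, 2 Cl, 1 O.
Implicit hydrogens by atom environment:
  4 × C: 2 H each → 8
  4 × C (aromatic): no H
  3 × C: 3 H each → 9
  2 × C (aromatic): 1 H each → 2
  2 × Cl: no H
  1 × C: 1 H
  1 × C: no H
  1 × O: no H
  Total hydrogens = 20.
Molecular formula: C15H20Cl2O

C15H20Cl2O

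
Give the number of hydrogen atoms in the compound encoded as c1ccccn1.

Hydrogens are implicit in SMILES; fill each atom to its normal valence:
  5 × C (aromatic): 1 H each → 5
  1 × N (aromatic): no H
  Total hydrogens = 5.

5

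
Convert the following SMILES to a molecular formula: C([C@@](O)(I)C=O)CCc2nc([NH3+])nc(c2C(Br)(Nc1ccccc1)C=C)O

C18H21BrIN4O3+

Heavy atoms from the SMILES: 1 Br, 18 C, 1 I, 4 N, 3 O.
Implicit hydrogens by atom environment:
  5 × C (aromatic): 1 H each → 5
  5 × C (aromatic): no H
  4 × C: 2 H each → 8
  2 × C: 1 H each → 2
  2 × C: no H
  2 × N (aromatic): no H
  2 × O: 1 H each → 2
  1 × Br: no H
  1 × I: no H
  1 × N (charge +1): 3 H
  1 × N: 1 H
  1 × O: no H
  Total hydrogens = 21.
Net charge +1.
Molecular formula: C18H21BrIN4O3+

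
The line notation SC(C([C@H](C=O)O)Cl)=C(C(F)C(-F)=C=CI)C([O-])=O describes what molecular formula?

Heavy atoms from the SMILES: 10 C, 1 Cl, 2 F, 1 I, 4 O, 1 S.
Implicit hydrogens by atom environment:
  5 × C: 1 H each → 5
  5 × C: no H
  2 × F: no H
  2 × O: no H
  1 × Cl: no H
  1 × I: no H
  1 × O: 1 H
  1 × O (charge -1): no H
  1 × S: 1 H
  Total hydrogens = 7.
Net charge -1.
Molecular formula: C10H7ClF2IO4S-

C10H7ClF2IO4S-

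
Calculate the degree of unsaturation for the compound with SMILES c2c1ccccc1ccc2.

Molecular formula from the SMILES: C10H8.
DoU = (2C + 2 + N − H − X)/2 = (2·10 + 2 + 0 − 8 − 0)/2 = 14/2 = 7.
(Structurally: 2 ring(s) + 5 π bond(s) = 7.)

7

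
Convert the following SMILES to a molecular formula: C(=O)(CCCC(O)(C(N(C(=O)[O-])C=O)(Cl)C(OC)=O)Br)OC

Heavy atoms from the SMILES: 1 Br, 11 C, 1 Cl, 1 N, 8 O.
Implicit hydrogens by atom environment:
  6 × O: no H
  5 × C: no H
  3 × C: 2 H each → 6
  2 × C: 3 H each → 6
  1 × Br: no H
  1 × C: 1 H
  1 × Cl: no H
  1 × N: no H
  1 × O: 1 H
  1 × O (charge -1): no H
  Total hydrogens = 14.
Net charge -1.
Molecular formula: C11H14BrClNO8-

C11H14BrClNO8-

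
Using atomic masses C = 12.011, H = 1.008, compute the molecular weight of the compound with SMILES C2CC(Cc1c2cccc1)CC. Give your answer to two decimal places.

Molecular formula: C12H16.
M = 12×12.011 + 16×1.008 = 160.26 g/mol.

160.26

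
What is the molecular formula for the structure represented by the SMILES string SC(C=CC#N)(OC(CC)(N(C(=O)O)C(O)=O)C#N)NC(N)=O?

Heavy atoms from the SMILES: 11 C, 5 N, 6 O, 1 S.
Implicit hydrogens by atom environment:
  7 × C: no H
  4 × O: no H
  3 × N: no H
  2 × C: 1 H each → 2
  2 × O: 1 H each → 2
  1 × C: 3 H
  1 × C: 2 H
  1 × N: 2 H
  1 × N: 1 H
  1 × S: 1 H
  Total hydrogens = 13.
Molecular formula: C11H13N5O6S

C11H13N5O6S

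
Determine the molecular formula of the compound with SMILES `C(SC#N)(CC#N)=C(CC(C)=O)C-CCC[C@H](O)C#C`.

C15H18N2O2S

Heavy atoms from the SMILES: 15 C, 2 N, 2 O, 1 S.
Implicit hydrogens by atom environment:
  6 × C: 2 H each → 12
  6 × C: no H
  2 × C: 1 H each → 2
  2 × N: no H
  1 × C: 3 H
  1 × O: 1 H
  1 × O: no H
  1 × S: no H
  Total hydrogens = 18.
Molecular formula: C15H18N2O2S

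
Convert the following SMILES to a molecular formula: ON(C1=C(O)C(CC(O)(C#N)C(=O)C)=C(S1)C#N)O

C10H9N3O5S

Heavy atoms from the SMILES: 10 C, 3 N, 5 O, 1 S.
Implicit hydrogens by atom environment:
  4 × C (aromatic): no H
  4 × C: no H
  4 × O: 1 H each → 4
  3 × N: no H
  1 × C: 3 H
  1 × C: 2 H
  1 × O: no H
  1 × S (aromatic): no H
  Total hydrogens = 9.
Molecular formula: C10H9N3O5S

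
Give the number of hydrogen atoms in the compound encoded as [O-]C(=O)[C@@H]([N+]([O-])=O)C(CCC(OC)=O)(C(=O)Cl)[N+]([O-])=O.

8

Hydrogens are implicit in SMILES; fill each atom to its normal valence:
  6 × O: no H
  4 × C: no H
  3 × O (charge -1): no H
  2 × C: 2 H each → 4
  2 × N (charge +1): no H
  1 × C: 3 H
  1 × C: 1 H
  1 × Cl: no H
  Total hydrogens = 8.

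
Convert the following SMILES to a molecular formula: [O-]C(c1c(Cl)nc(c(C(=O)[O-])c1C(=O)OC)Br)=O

[C9H3BrClNO6]2-

Heavy atoms from the SMILES: 1 Br, 9 C, 1 Cl, 1 N, 6 O.
Implicit hydrogens by atom environment:
  5 × C (aromatic): no H
  4 × O: no H
  3 × C: no H
  2 × O (charge -1): no H
  1 × Br: no H
  1 × C: 3 H
  1 × Cl: no H
  1 × N (aromatic): no H
  Total hydrogens = 3.
Net charge -2.
Molecular formula: [C9H3BrClNO6]2-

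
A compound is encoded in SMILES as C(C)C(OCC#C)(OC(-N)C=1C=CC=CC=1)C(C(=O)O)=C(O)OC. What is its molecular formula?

Heavy atoms from the SMILES: 17 C, 1 N, 6 O.
Implicit hydrogens by atom environment:
  5 × C (aromatic): 1 H each → 5
  5 × C: no H
  4 × O: no H
  2 × C: 3 H each → 6
  2 × C: 2 H each → 4
  2 × C: 1 H each → 2
  2 × O: 1 H each → 2
  1 × C (aromatic): no H
  1 × N: 2 H
  Total hydrogens = 21.
Molecular formula: C17H21NO6

C17H21NO6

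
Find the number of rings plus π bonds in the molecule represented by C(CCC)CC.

0

Molecular formula from the SMILES: C6H14.
DoU = (2C + 2 + N − H − X)/2 = (2·6 + 2 + 0 − 14 − 0)/2 = 0/2 = 0.
(Structurally: 0 ring(s) + 0 π bond(s) = 0.)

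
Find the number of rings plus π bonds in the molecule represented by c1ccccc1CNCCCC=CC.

Molecular formula from the SMILES: C13H19N.
DoU = (2C + 2 + N − H − X)/2 = (2·13 + 2 + 1 − 19 − 0)/2 = 10/2 = 5.
(Structurally: 1 ring(s) + 4 π bond(s) = 5.)

5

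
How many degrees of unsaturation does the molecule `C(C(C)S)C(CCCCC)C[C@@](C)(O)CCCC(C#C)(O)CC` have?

Molecular formula from the SMILES: C20H38O2S.
DoU = (2C + 2 + N − H − X)/2 = (2·20 + 2 + 0 − 38 − 0)/2 = 4/2 = 2.
(Structurally: 0 ring(s) + 2 π bond(s) = 2.)

2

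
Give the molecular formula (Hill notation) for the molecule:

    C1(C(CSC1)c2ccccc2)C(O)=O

Heavy atoms from the SMILES: 11 C, 2 O, 1 S.
Implicit hydrogens by atom environment:
  5 × C (aromatic): 1 H each → 5
  2 × C: 2 H each → 4
  2 × C: 1 H each → 2
  1 × C: no H
  1 × C (aromatic): no H
  1 × O: 1 H
  1 × O: no H
  1 × S: no H
  Total hydrogens = 12.
Molecular formula: C11H12O2S

C11H12O2S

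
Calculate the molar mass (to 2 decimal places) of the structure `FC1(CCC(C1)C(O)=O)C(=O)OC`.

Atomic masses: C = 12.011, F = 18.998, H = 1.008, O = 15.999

190.17

Molecular formula: C8H11FO4.
M = 8×12.011 + 1×18.998 + 11×1.008 + 4×15.999 = 190.17 g/mol.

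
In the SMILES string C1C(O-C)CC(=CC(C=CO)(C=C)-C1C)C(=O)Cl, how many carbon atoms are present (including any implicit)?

The symbol for carbon appears 14 times in the SMILES. (Cl is a single chlorine, not C + l.)

14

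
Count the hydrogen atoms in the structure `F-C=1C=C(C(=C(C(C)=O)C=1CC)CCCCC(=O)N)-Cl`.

Hydrogens are implicit in SMILES; fill each atom to its normal valence:
  5 × C: 2 H each → 10
  5 × C (aromatic): no H
  2 × C: 3 H each → 6
  2 × C: no H
  2 × O: no H
  1 × C (aromatic): 1 H
  1 × Cl: no H
  1 × F: no H
  1 × N: 2 H
  Total hydrogens = 19.

19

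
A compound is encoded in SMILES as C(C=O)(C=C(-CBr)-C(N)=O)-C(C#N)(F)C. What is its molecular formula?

C9H10BrFN2O2

Heavy atoms from the SMILES: 1 Br, 9 C, 1 F, 2 N, 2 O.
Implicit hydrogens by atom environment:
  4 × C: no H
  3 × C: 1 H each → 3
  2 × O: no H
  1 × Br: no H
  1 × C: 3 H
  1 × C: 2 H
  1 × F: no H
  1 × N: 2 H
  1 × N: no H
  Total hydrogens = 10.
Molecular formula: C9H10BrFN2O2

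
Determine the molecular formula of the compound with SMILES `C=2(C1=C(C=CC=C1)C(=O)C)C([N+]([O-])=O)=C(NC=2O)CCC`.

C15H16N2O4

Heavy atoms from the SMILES: 15 C, 2 N, 4 O.
Implicit hydrogens by atom environment:
  6 × C (aromatic): no H
  4 × C (aromatic): 1 H each → 4
  2 × C: 3 H each → 6
  2 × C: 2 H each → 4
  2 × O: no H
  1 × C: no H
  1 × N (aromatic): 1 H
  1 × N (charge +1): no H
  1 × O: 1 H
  1 × O (charge -1): no H
  Total hydrogens = 16.
Molecular formula: C15H16N2O4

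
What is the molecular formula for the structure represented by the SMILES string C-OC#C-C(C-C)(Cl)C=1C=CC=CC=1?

C12H13ClO

Heavy atoms from the SMILES: 12 C, 1 Cl, 1 O.
Implicit hydrogens by atom environment:
  5 × C (aromatic): 1 H each → 5
  3 × C: no H
  2 × C: 3 H each → 6
  1 × C: 2 H
  1 × C (aromatic): no H
  1 × Cl: no H
  1 × O: no H
  Total hydrogens = 13.
Molecular formula: C12H13ClO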